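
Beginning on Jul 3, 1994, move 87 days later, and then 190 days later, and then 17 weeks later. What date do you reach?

August 3, 1995

Adding 87 days from July 3, 1994:
July has 31 days, so 31 − 3 = 28 days remain after July 3, 1994; 87 − 28 = 59 left.
August 1994 has 31 days: 59 − 31 = 28 left.
28 days into September 1994 → September 28, 1994.
Counting forward 190 days from September 28, 1994:
September has 30 days, so 30 − 28 = 2 days remain after September 28, 1994; 190 − 2 = 188 left.
October 1994 has 31 days: 188 − 31 = 157 left.
November 1994 has 30 days: 157 − 30 = 127 left.
December 1994 has 31 days: 127 − 31 = 96 left.
January 1995 has 31 days: 96 − 31 = 65 left.
February 1995 has 28 days (1995 is not a leap year): 65 − 28 = 37 left.
March 1995 has 31 days: 37 − 31 = 6 left.
6 days into April 1995 → April 6, 1995.
Adding 17 weeks (= 119 days) from April 6, 1995:
April has 30 days, so 30 − 6 = 24 days remain after April 6, 1995; 119 − 24 = 95 left.
May 1995 has 31 days: 95 − 31 = 64 left.
June 1995 has 30 days: 64 − 30 = 34 left.
July 1995 has 31 days: 34 − 31 = 3 left.
3 days into August 1995 → August 3, 1995.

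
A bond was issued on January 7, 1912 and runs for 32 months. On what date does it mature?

September 7, 1914

Counting forward 32 months from January 7, 1912.
month 1 + 32 = 33, which is month 9 of year 1914 → September 1914.
Day 7 is valid in September, giving September 7, 1914.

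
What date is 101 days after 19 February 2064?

May 30, 2064

Advancing 101 days from February 19, 2064.
February has 29 days, so 29 − 19 = 10 days remain after February 19, 2064; 101 − 10 = 91 left.
March 2064 has 31 days: 91 − 31 = 60 left.
April 2064 has 30 days: 60 − 30 = 30 left.
30 days into May 2064 → May 30, 2064.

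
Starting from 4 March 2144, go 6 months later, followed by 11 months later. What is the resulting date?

Counting forward 6 months from March 4, 2144:
month 3 + 6 = 9 → September 2144.
Day 4 is valid in September, giving September 4, 2144.
Counting forward 11 months from September 4, 2144:
month 9 + 11 = 20, which is month 8 of year 2145 → August 2145.
Day 4 is valid in August, giving August 4, 2145.

August 4, 2145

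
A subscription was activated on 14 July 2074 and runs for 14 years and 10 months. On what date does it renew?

May 14, 2089

Adding 14 years and 10 months from July 14, 2074.
+14 years → 2088; month 7 + 10 = 17, which is month 5 of year 2089 → May 2089.
Day 14 is valid in May, giving May 14, 2089.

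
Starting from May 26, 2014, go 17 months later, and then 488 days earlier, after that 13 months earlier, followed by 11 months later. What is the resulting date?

Advancing 17 months from May 26, 2014:
month 5 + 17 = 22, which is month 10 of year 2015 → October 2015.
Day 26 is valid in October, giving October 26, 2015.
Subtracting 488 days from October 26, 2015:
Going back 26 days from October 26, 2015 reaches the end of the previous month; 488 − 26 = 462 left.
September 2015 has 30 days: 462 − 30 = 432 left.
August 2015 has 31 days: 432 − 31 = 401 left.
July 2015 has 31 days: 401 − 31 = 370 left.
June 2015 has 30 days: 370 − 30 = 340 left.
May 2015 has 31 days: 340 − 31 = 309 left.
April 2015 has 30 days: 309 − 30 = 279 left.
March 2015 has 31 days: 279 − 31 = 248 left.
February 2015 has 28 days (2015 is not a leap year): 248 − 28 = 220 left.
January 2015 has 31 days: 220 − 31 = 189 left.
December 2014 has 31 days: 189 − 31 = 158 left.
November 2014 has 30 days: 158 − 30 = 128 left.
October 2014 has 31 days: 128 − 31 = 97 left.
September 2014 has 30 days: 97 − 30 = 67 left.
August 2014 has 31 days: 67 − 31 = 36 left.
July 2014 has 31 days: 36 − 31 = 5 left.
June 2014 has 30 days; 30 − 5 = 25 → June 25, 2014.
Going back 13 months from June 25, 2014:
month 6 − 13 = -7, which is month 5 of year 2013 → May 2013.
Day 25 is valid in May, giving May 25, 2013.
Advancing 11 months from May 25, 2013:
month 5 + 11 = 16, which is month 4 of year 2014 → April 2014.
Day 25 is valid in April, giving April 25, 2014.

April 25, 2014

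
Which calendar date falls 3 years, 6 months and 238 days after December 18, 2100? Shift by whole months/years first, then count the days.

February 11, 2105

Advancing 3 years, 6 months and 238 days from December 18, 2100: first the month/year part, then the days.
+3 years → 2103; month 12 + 6 = 18, which is month 6 of year 2104 → June 2104.
Day 18 is valid in June, giving June 18, 2104.
Now add 238 days from June 18, 2104.
June has 30 days, so 30 − 18 = 12 days remain after June 18, 2104; 238 − 12 = 226 left.
July 2104 has 31 days: 226 − 31 = 195 left.
August 2104 has 31 days: 195 − 31 = 164 left.
September 2104 has 30 days: 164 − 30 = 134 left.
October 2104 has 31 days: 134 − 31 = 103 left.
November 2104 has 30 days: 103 − 30 = 73 left.
December 2104 has 31 days: 73 − 31 = 42 left.
January 2105 has 31 days: 42 − 31 = 11 left.
11 days into February 2105 → February 11, 2105.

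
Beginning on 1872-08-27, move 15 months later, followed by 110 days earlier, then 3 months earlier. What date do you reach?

May 9, 1873

Counting forward 15 months from August 27, 1872:
month 8 + 15 = 23, which is month 11 of year 1873 → November 1873.
Day 27 is valid in November, giving November 27, 1873.
Counting back 110 days from November 27, 1873:
Going back 27 days from November 27, 1873 reaches the end of the previous month; 110 − 27 = 83 left.
October 1873 has 31 days: 83 − 31 = 52 left.
September 1873 has 30 days: 52 − 30 = 22 left.
August 1873 has 31 days; 31 − 22 = 9 → August 9, 1873.
Going back 3 months from August 9, 1873:
month 8 − 3 = 5 → May 1873.
Day 9 is valid in May, giving May 9, 1873.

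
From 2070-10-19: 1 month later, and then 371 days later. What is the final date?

Counting forward 1 month from October 19, 2070:
month 10 + 1 = 11 → November 2070.
Day 19 is valid in November, giving November 19, 2070.
Counting forward 371 days from November 19, 2070:
November has 30 days, so 30 − 19 = 11 days remain after November 19, 2070; 371 − 11 = 360 left.
December 2070 has 31 days: 360 − 31 = 329 left.
January 2071 has 31 days: 329 − 31 = 298 left.
February 2071 has 28 days (2071 is not a leap year): 298 − 28 = 270 left.
March 2071 has 31 days: 270 − 31 = 239 left.
April 2071 has 30 days: 239 − 30 = 209 left.
May 2071 has 31 days: 209 − 31 = 178 left.
June 2071 has 30 days: 178 − 30 = 148 left.
July 2071 has 31 days: 148 − 31 = 117 left.
August 2071 has 31 days: 117 − 31 = 86 left.
September 2071 has 30 days: 86 − 30 = 56 left.
October 2071 has 31 days: 56 − 31 = 25 left.
25 days into November 2071 → November 25, 2071.

November 25, 2071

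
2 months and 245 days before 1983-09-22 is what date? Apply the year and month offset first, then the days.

November 19, 1982

Subtracting 2 months and 245 days from September 22, 1983: first the month/year part, then the days.
month 9 − 2 = 7 → July 1983.
Day 22 is valid in July, giving July 22, 1983.
Now subtract 245 days from July 22, 1983.
Going back 22 days from July 22, 1983 reaches the end of the previous month; 245 − 22 = 223 left.
June 1983 has 30 days: 223 − 30 = 193 left.
May 1983 has 31 days: 193 − 31 = 162 left.
April 1983 has 30 days: 162 − 30 = 132 left.
March 1983 has 31 days: 132 − 31 = 101 left.
February 1983 has 28 days (1983 is not a leap year): 101 − 28 = 73 left.
January 1983 has 31 days: 73 − 31 = 42 left.
December 1982 has 31 days: 42 − 31 = 11 left.
November 1982 has 30 days; 30 − 11 = 19 → November 19, 1982.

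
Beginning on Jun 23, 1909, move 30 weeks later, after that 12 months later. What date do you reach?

January 19, 1911

Counting forward 30 weeks (= 210 days) from June 23, 1909:
June has 30 days, so 30 − 23 = 7 days remain after June 23, 1909; 210 − 7 = 203 left.
July 1909 has 31 days: 203 − 31 = 172 left.
August 1909 has 31 days: 172 − 31 = 141 left.
September 1909 has 30 days: 141 − 30 = 111 left.
October 1909 has 31 days: 111 − 31 = 80 left.
November 1909 has 30 days: 80 − 30 = 50 left.
December 1909 has 31 days: 50 − 31 = 19 left.
19 days into January 1910 → January 19, 1910.
Counting forward 12 months from January 19, 1910:
month 1 + 12 = 13, which is month 1 of year 1911 → January 1911.
Day 19 is valid in January, giving January 19, 1911.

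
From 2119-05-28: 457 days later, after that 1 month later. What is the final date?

September 27, 2120

Adding 457 days from May 28, 2119:
May has 31 days, so 31 − 28 = 3 days remain after May 28, 2119; 457 − 3 = 454 left.
June 2119 has 30 days: 454 − 30 = 424 left.
July 2119 has 31 days: 424 − 31 = 393 left.
August 2119 has 31 days: 393 − 31 = 362 left.
September 2119 has 30 days: 362 − 30 = 332 left.
October 2119 has 31 days: 332 − 31 = 301 left.
November 2119 has 30 days: 301 − 30 = 271 left.
December 2119 has 31 days: 271 − 31 = 240 left.
January 2120 has 31 days: 240 − 31 = 209 left.
February 2120 has 29 days (2120 is a leap year): 209 − 29 = 180 left.
March 2120 has 31 days: 180 − 31 = 149 left.
April 2120 has 30 days: 149 − 30 = 119 left.
May 2120 has 31 days: 119 − 31 = 88 left.
June 2120 has 30 days: 88 − 30 = 58 left.
July 2120 has 31 days: 58 − 31 = 27 left.
27 days into August 2120 → August 27, 2120.
Advancing 1 month from August 27, 2120:
month 8 + 1 = 9 → September 2120.
Day 27 is valid in September, giving September 27, 2120.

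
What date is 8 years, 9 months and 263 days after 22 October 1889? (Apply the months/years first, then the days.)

Advancing 8 years, 9 months and 263 days from October 22, 1889: first the month/year part, then the days.
+8 years → 1897; month 10 + 9 = 19, which is month 7 of year 1898 → July 1898.
Day 22 is valid in July, giving July 22, 1898.
Now add 263 days from July 22, 1898.
July has 31 days, so 31 − 22 = 9 days remain after July 22, 1898; 263 − 9 = 254 left.
August 1898 has 31 days: 254 − 31 = 223 left.
September 1898 has 30 days: 223 − 30 = 193 left.
October 1898 has 31 days: 193 − 31 = 162 left.
November 1898 has 30 days: 162 − 30 = 132 left.
December 1898 has 31 days: 132 − 31 = 101 left.
January 1899 has 31 days: 101 − 31 = 70 left.
February 1899 has 28 days (1899 is not a leap year): 70 − 28 = 42 left.
March 1899 has 31 days: 42 − 31 = 11 left.
11 days into April 1899 → April 11, 1899.

April 11, 1899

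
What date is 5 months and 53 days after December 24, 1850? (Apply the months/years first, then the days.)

Adding 5 months and 53 days from December 24, 1850: first the month/year part, then the days.
month 12 + 5 = 17, which is month 5 of year 1851 → May 1851.
Day 24 is valid in May, giving May 24, 1851.
Now add 53 days from May 24, 1851.
May has 31 days, so 31 − 24 = 7 days remain after May 24, 1851; 53 − 7 = 46 left.
June 1851 has 30 days: 46 − 30 = 16 left.
16 days into July 1851 → July 16, 1851.

July 16, 1851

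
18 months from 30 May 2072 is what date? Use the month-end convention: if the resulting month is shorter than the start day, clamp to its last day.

Counting forward 18 months from May 30, 2072.
month 5 + 18 = 23, which is month 11 of year 2073 → November 2073.
Day 30 is valid in November, giving November 30, 2073.

November 30, 2073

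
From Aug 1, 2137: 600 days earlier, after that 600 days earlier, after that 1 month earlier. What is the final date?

Counting back 600 days from August 1, 2137:
Going back 1 day from August 1, 2137 reaches the end of the previous month; 600 − 1 = 599 left.
July 2137 has 31 days: 599 − 31 = 568 left.
June 2137 has 30 days: 568 − 30 = 538 left.
May 2137 has 31 days: 538 − 31 = 507 left.
April 2137 has 30 days: 507 − 30 = 477 left.
March 2137 has 31 days: 477 − 31 = 446 left.
February 2137 has 28 days (2137 is not a leap year): 446 − 28 = 418 left.
January 2137 has 31 days: 418 − 31 = 387 left.
December 2136 has 31 days: 387 − 31 = 356 left.
November 2136 has 30 days: 356 − 30 = 326 left.
October 2136 has 31 days: 326 − 31 = 295 left.
September 2136 has 30 days: 295 − 30 = 265 left.
August 2136 has 31 days: 265 − 31 = 234 left.
July 2136 has 31 days: 234 − 31 = 203 left.
June 2136 has 30 days: 203 − 30 = 173 left.
May 2136 has 31 days: 173 − 31 = 142 left.
April 2136 has 30 days: 142 − 30 = 112 left.
March 2136 has 31 days: 112 − 31 = 81 left.
February 2136 has 29 days (2136 is a leap year): 81 − 29 = 52 left.
January 2136 has 31 days: 52 − 31 = 21 left.
December 2135 has 31 days; 31 − 21 = 10 → December 10, 2135.
Going back 600 days from December 10, 2135:
Going back 10 days from December 10, 2135 reaches the end of the previous month; 600 − 10 = 590 left.
November 2135 has 30 days: 590 − 30 = 560 left.
October 2135 has 31 days: 560 − 31 = 529 left.
September 2135 has 30 days: 529 − 30 = 499 left.
August 2135 has 31 days: 499 − 31 = 468 left.
July 2135 has 31 days: 468 − 31 = 437 left.
June 2135 has 30 days: 437 − 30 = 407 left.
May 2135 has 31 days: 407 − 31 = 376 left.
April 2135 has 30 days: 376 − 30 = 346 left.
March 2135 has 31 days: 346 − 31 = 315 left.
February 2135 has 28 days (2135 is not a leap year): 315 − 28 = 287 left.
January 2135 has 31 days: 287 − 31 = 256 left.
December 2134 has 31 days: 256 − 31 = 225 left.
November 2134 has 30 days: 225 − 30 = 195 left.
October 2134 has 31 days: 195 − 31 = 164 left.
September 2134 has 30 days: 164 − 30 = 134 left.
August 2134 has 31 days: 134 − 31 = 103 left.
July 2134 has 31 days: 103 − 31 = 72 left.
June 2134 has 30 days: 72 − 30 = 42 left.
May 2134 has 31 days: 42 − 31 = 11 left.
April 2134 has 30 days; 30 − 11 = 19 → April 19, 2134.
Subtracting 1 month from April 19, 2134:
month 4 − 1 = 3 → March 2134.
Day 19 is valid in March, giving March 19, 2134.

March 19, 2134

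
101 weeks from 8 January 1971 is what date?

December 15, 1972

Counting forward 101 weeks = 707 days from January 8, 1971.
January has 31 days, so 31 − 8 = 23 days remain after January 8, 1971; 707 − 23 = 684 left.
February 1971 has 28 days (1971 is not a leap year): 684 − 28 = 656 left.
March 1971 has 31 days: 656 − 31 = 625 left.
April 1971 has 30 days: 625 − 30 = 595 left.
May 1971 has 31 days: 595 − 31 = 564 left.
June 1971 has 30 days: 564 − 30 = 534 left.
July 1971 has 31 days: 534 − 31 = 503 left.
August 1971 has 31 days: 503 − 31 = 472 left.
September 1971 has 30 days: 472 − 30 = 442 left.
October 1971 has 31 days: 442 − 31 = 411 left.
November 1971 has 30 days: 411 − 30 = 381 left.
December 1971 has 31 days: 381 − 31 = 350 left.
January 1972 has 31 days: 350 − 31 = 319 left.
February 1972 has 29 days (1972 is a leap year): 319 − 29 = 290 left.
March 1972 has 31 days: 290 − 31 = 259 left.
April 1972 has 30 days: 259 − 30 = 229 left.
May 1972 has 31 days: 229 − 31 = 198 left.
June 1972 has 30 days: 198 − 30 = 168 left.
July 1972 has 31 days: 168 − 31 = 137 left.
August 1972 has 31 days: 137 − 31 = 106 left.
September 1972 has 30 days: 106 − 30 = 76 left.
October 1972 has 31 days: 76 − 31 = 45 left.
November 1972 has 30 days: 45 − 30 = 15 left.
15 days into December 1972 → December 15, 1972.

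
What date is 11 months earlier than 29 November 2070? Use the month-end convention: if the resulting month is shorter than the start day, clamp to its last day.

Going back 11 months from November 29, 2070.
month 11 − 11 = 0, which is month 12 of year 2069 → December 2069.
Day 29 is valid in December, giving December 29, 2069.

December 29, 2069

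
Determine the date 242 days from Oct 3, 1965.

June 2, 1966

Counting forward 242 days from October 3, 1965.
October has 31 days, so 31 − 3 = 28 days remain after October 3, 1965; 242 − 28 = 214 left.
November 1965 has 30 days: 214 − 30 = 184 left.
December 1965 has 31 days: 184 − 31 = 153 left.
January 1966 has 31 days: 153 − 31 = 122 left.
February 1966 has 28 days (1966 is not a leap year): 122 − 28 = 94 left.
March 1966 has 31 days: 94 − 31 = 63 left.
April 1966 has 30 days: 63 − 30 = 33 left.
May 1966 has 31 days: 33 − 31 = 2 left.
2 days into June 1966 → June 2, 1966.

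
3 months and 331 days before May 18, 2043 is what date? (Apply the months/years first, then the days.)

March 24, 2042

Subtracting 3 months and 331 days from May 18, 2043: first the month/year part, then the days.
month 5 − 3 = 2 → February 2043.
Day 18 is valid in February, giving February 18, 2043.
Now subtract 331 days from February 18, 2043.
Going back 18 days from February 18, 2043 reaches the end of the previous month; 331 − 18 = 313 left.
January 2043 has 31 days: 313 − 31 = 282 left.
December 2042 has 31 days: 282 − 31 = 251 left.
November 2042 has 30 days: 251 − 30 = 221 left.
October 2042 has 31 days: 221 − 31 = 190 left.
September 2042 has 30 days: 190 − 30 = 160 left.
August 2042 has 31 days: 160 − 31 = 129 left.
July 2042 has 31 days: 129 − 31 = 98 left.
June 2042 has 30 days: 98 − 30 = 68 left.
May 2042 has 31 days: 68 − 31 = 37 left.
April 2042 has 30 days: 37 − 30 = 7 left.
March 2042 has 31 days; 31 − 7 = 24 → March 24, 2042.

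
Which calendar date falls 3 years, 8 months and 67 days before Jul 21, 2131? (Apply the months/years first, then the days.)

September 15, 2127

Subtracting 3 years, 8 months and 67 days from July 21, 2131: first the month/year part, then the days.
-3 years → 2128; month 7 − 8 = -1, which is month 11 of year 2127 → November 2127.
Day 21 is valid in November, giving November 21, 2127.
Now subtract 67 days from November 21, 2127.
Going back 21 days from November 21, 2127 reaches the end of the previous month; 67 − 21 = 46 left.
October 2127 has 31 days: 46 − 31 = 15 left.
September 2127 has 30 days; 30 − 15 = 15 → September 15, 2127.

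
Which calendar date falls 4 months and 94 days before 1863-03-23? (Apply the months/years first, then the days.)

August 21, 1862

Subtracting 4 months and 94 days from March 23, 1863: first the month/year part, then the days.
month 3 − 4 = -1, which is month 11 of year 1862 → November 1862.
Day 23 is valid in November, giving November 23, 1862.
Now subtract 94 days from November 23, 1862.
Going back 23 days from November 23, 1862 reaches the end of the previous month; 94 − 23 = 71 left.
October 1862 has 31 days: 71 − 31 = 40 left.
September 1862 has 30 days: 40 − 30 = 10 left.
August 1862 has 31 days; 31 − 10 = 21 → August 21, 1862.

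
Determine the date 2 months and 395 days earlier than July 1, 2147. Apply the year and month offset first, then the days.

Going back 2 months and 395 days from July 1, 2147: first the month/year part, then the days.
month 7 − 2 = 5 → May 2147.
Day 1 is valid in May, giving May 1, 2147.
Now subtract 395 days from May 1, 2147.
Going back 1 day from May 1, 2147 reaches the end of the previous month; 395 − 1 = 394 left.
April 2147 has 30 days: 394 − 30 = 364 left.
March 2147 has 31 days: 364 − 31 = 333 left.
February 2147 has 28 days (2147 is not a leap year): 333 − 28 = 305 left.
January 2147 has 31 days: 305 − 31 = 274 left.
December 2146 has 31 days: 274 − 31 = 243 left.
November 2146 has 30 days: 243 − 30 = 213 left.
October 2146 has 31 days: 213 − 31 = 182 left.
September 2146 has 30 days: 182 − 30 = 152 left.
August 2146 has 31 days: 152 − 31 = 121 left.
July 2146 has 31 days: 121 − 31 = 90 left.
June 2146 has 30 days: 90 − 30 = 60 left.
May 2146 has 31 days: 60 − 31 = 29 left.
April 2146 has 30 days; 30 − 29 = 1 → April 1, 2146.

April 1, 2146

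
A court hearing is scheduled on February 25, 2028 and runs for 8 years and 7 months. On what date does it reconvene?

September 25, 2036

Counting forward 8 years and 7 months from February 25, 2028.
+8 years → 2036; month 2 + 7 = 9 → September 2036.
Day 25 is valid in September, giving September 25, 2036.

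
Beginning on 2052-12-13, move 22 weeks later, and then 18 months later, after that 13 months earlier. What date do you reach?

Advancing 22 weeks (= 154 days) from December 13, 2052:
December has 31 days, so 31 − 13 = 18 days remain after December 13, 2052; 154 − 18 = 136 left.
January 2053 has 31 days: 136 − 31 = 105 left.
February 2053 has 28 days (2053 is not a leap year): 105 − 28 = 77 left.
March 2053 has 31 days: 77 − 31 = 46 left.
April 2053 has 30 days: 46 − 30 = 16 left.
16 days into May 2053 → May 16, 2053.
Counting forward 18 months from May 16, 2053:
month 5 + 18 = 23, which is month 11 of year 2054 → November 2054.
Day 16 is valid in November, giving November 16, 2054.
Subtracting 13 months from November 16, 2054:
month 11 − 13 = -2, which is month 10 of year 2053 → October 2053.
Day 16 is valid in October, giving October 16, 2053.

October 16, 2053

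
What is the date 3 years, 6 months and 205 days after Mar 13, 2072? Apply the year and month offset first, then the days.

Advancing 3 years, 6 months and 205 days from March 13, 2072: first the month/year part, then the days.
+3 years → 2075; month 3 + 6 = 9 → September 2075.
Day 13 is valid in September, giving September 13, 2075.
Now add 205 days from September 13, 2075.
September has 30 days, so 30 − 13 = 17 days remain after September 13, 2075; 205 − 17 = 188 left.
October 2075 has 31 days: 188 − 31 = 157 left.
November 2075 has 30 days: 157 − 30 = 127 left.
December 2075 has 31 days: 127 − 31 = 96 left.
January 2076 has 31 days: 96 − 31 = 65 left.
February 2076 has 29 days (2076 is a leap year): 65 − 29 = 36 left.
March 2076 has 31 days: 36 − 31 = 5 left.
5 days into April 2076 → April 5, 2076.

April 5, 2076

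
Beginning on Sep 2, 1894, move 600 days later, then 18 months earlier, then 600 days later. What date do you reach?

Counting forward 600 days from September 2, 1894:
September has 30 days, so 30 − 2 = 28 days remain after September 2, 1894; 600 − 28 = 572 left.
October 1894 has 31 days: 572 − 31 = 541 left.
November 1894 has 30 days: 541 − 30 = 511 left.
December 1894 has 31 days: 511 − 31 = 480 left.
January 1895 has 31 days: 480 − 31 = 449 left.
February 1895 has 28 days (1895 is not a leap year): 449 − 28 = 421 left.
March 1895 has 31 days: 421 − 31 = 390 left.
April 1895 has 30 days: 390 − 30 = 360 left.
May 1895 has 31 days: 360 − 31 = 329 left.
June 1895 has 30 days: 329 − 30 = 299 left.
July 1895 has 31 days: 299 − 31 = 268 left.
August 1895 has 31 days: 268 − 31 = 237 left.
September 1895 has 30 days: 237 − 30 = 207 left.
October 1895 has 31 days: 207 − 31 = 176 left.
November 1895 has 30 days: 176 − 30 = 146 left.
December 1895 has 31 days: 146 − 31 = 115 left.
January 1896 has 31 days: 115 − 31 = 84 left.
February 1896 has 29 days (1896 is a leap year): 84 − 29 = 55 left.
March 1896 has 31 days: 55 − 31 = 24 left.
24 days into April 1896 → April 24, 1896.
Going back 18 months from April 24, 1896:
month 4 − 18 = -14, which is month 10 of year 1894 → October 1894.
Day 24 is valid in October, giving October 24, 1894.
Adding 600 days from October 24, 1894:
October has 31 days, so 31 − 24 = 7 days remain after October 24, 1894; 600 − 7 = 593 left.
November 1894 has 30 days: 593 − 30 = 563 left.
December 1894 has 31 days: 563 − 31 = 532 left.
January 1895 has 31 days: 532 − 31 = 501 left.
February 1895 has 28 days (1895 is not a leap year): 501 − 28 = 473 left.
March 1895 has 31 days: 473 − 31 = 442 left.
April 1895 has 30 days: 442 − 30 = 412 left.
May 1895 has 31 days: 412 − 31 = 381 left.
June 1895 has 30 days: 381 − 30 = 351 left.
July 1895 has 31 days: 351 − 31 = 320 left.
August 1895 has 31 days: 320 − 31 = 289 left.
September 1895 has 30 days: 289 − 30 = 259 left.
October 1895 has 31 days: 259 − 31 = 228 left.
November 1895 has 30 days: 228 − 30 = 198 left.
December 1895 has 31 days: 198 − 31 = 167 left.
January 1896 has 31 days: 167 − 31 = 136 left.
February 1896 has 29 days (1896 is a leap year): 136 − 29 = 107 left.
March 1896 has 31 days: 107 − 31 = 76 left.
April 1896 has 30 days: 76 − 30 = 46 left.
May 1896 has 31 days: 46 − 31 = 15 left.
15 days into June 1896 → June 15, 1896.

June 15, 1896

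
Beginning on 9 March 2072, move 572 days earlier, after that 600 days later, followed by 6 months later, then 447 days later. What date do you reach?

Counting back 572 days from March 9, 2072:
Going back 9 days from March 9, 2072 reaches the end of the previous month; 572 − 9 = 563 left.
February 2072 has 29 days (2072 is a leap year): 563 − 29 = 534 left.
January 2072 has 31 days: 534 − 31 = 503 left.
December 2071 has 31 days: 503 − 31 = 472 left.
November 2071 has 30 days: 472 − 30 = 442 left.
October 2071 has 31 days: 442 − 31 = 411 left.
September 2071 has 30 days: 411 − 30 = 381 left.
August 2071 has 31 days: 381 − 31 = 350 left.
July 2071 has 31 days: 350 − 31 = 319 left.
June 2071 has 30 days: 319 − 30 = 289 left.
May 2071 has 31 days: 289 − 31 = 258 left.
April 2071 has 30 days: 258 − 30 = 228 left.
March 2071 has 31 days: 228 − 31 = 197 left.
February 2071 has 28 days (2071 is not a leap year): 197 − 28 = 169 left.
January 2071 has 31 days: 169 − 31 = 138 left.
December 2070 has 31 days: 138 − 31 = 107 left.
November 2070 has 30 days: 107 − 30 = 77 left.
October 2070 has 31 days: 77 − 31 = 46 left.
September 2070 has 30 days: 46 − 30 = 16 left.
August 2070 has 31 days; 31 − 16 = 15 → August 15, 2070.
Advancing 600 days from August 15, 2070:
August has 31 days, so 31 − 15 = 16 days remain after August 15, 2070; 600 − 16 = 584 left.
September 2070 has 30 days: 584 − 30 = 554 left.
October 2070 has 31 days: 554 − 31 = 523 left.
November 2070 has 30 days: 523 − 30 = 493 left.
December 2070 has 31 days: 493 − 31 = 462 left.
January 2071 has 31 days: 462 − 31 = 431 left.
February 2071 has 28 days (2071 is not a leap year): 431 − 28 = 403 left.
March 2071 has 31 days: 403 − 31 = 372 left.
April 2071 has 30 days: 372 − 30 = 342 left.
May 2071 has 31 days: 342 − 31 = 311 left.
June 2071 has 30 days: 311 − 30 = 281 left.
July 2071 has 31 days: 281 − 31 = 250 left.
August 2071 has 31 days: 250 − 31 = 219 left.
September 2071 has 30 days: 219 − 30 = 189 left.
October 2071 has 31 days: 189 − 31 = 158 left.
November 2071 has 30 days: 158 − 30 = 128 left.
December 2071 has 31 days: 128 − 31 = 97 left.
January 2072 has 31 days: 97 − 31 = 66 left.
February 2072 has 29 days (2072 is a leap year): 66 − 29 = 37 left.
March 2072 has 31 days: 37 − 31 = 6 left.
6 days into April 2072 → April 6, 2072.
Advancing 6 months from April 6, 2072:
month 4 + 6 = 10 → October 2072.
Day 6 is valid in October, giving October 6, 2072.
Advancing 447 days from October 6, 2072:
October has 31 days, so 31 − 6 = 25 days remain after October 6, 2072; 447 − 25 = 422 left.
November 2072 has 30 days: 422 − 30 = 392 left.
December 2072 has 31 days: 392 − 31 = 361 left.
January 2073 has 31 days: 361 − 31 = 330 left.
February 2073 has 28 days (2073 is not a leap year): 330 − 28 = 302 left.
March 2073 has 31 days: 302 − 31 = 271 left.
April 2073 has 30 days: 271 − 30 = 241 left.
May 2073 has 31 days: 241 − 31 = 210 left.
June 2073 has 30 days: 210 − 30 = 180 left.
July 2073 has 31 days: 180 − 31 = 149 left.
August 2073 has 31 days: 149 − 31 = 118 left.
September 2073 has 30 days: 118 − 30 = 88 left.
October 2073 has 31 days: 88 − 31 = 57 left.
November 2073 has 30 days: 57 − 30 = 27 left.
27 days into December 2073 → December 27, 2073.

December 27, 2073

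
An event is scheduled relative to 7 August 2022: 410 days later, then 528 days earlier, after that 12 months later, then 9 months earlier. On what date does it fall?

Counting forward 410 days from August 7, 2022:
August has 31 days, so 31 − 7 = 24 days remain after August 7, 2022; 410 − 24 = 386 left.
September 2022 has 30 days: 386 − 30 = 356 left.
October 2022 has 31 days: 356 − 31 = 325 left.
November 2022 has 30 days: 325 − 30 = 295 left.
December 2022 has 31 days: 295 − 31 = 264 left.
January 2023 has 31 days: 264 − 31 = 233 left.
February 2023 has 28 days (2023 is not a leap year): 233 − 28 = 205 left.
March 2023 has 31 days: 205 − 31 = 174 left.
April 2023 has 30 days: 174 − 30 = 144 left.
May 2023 has 31 days: 144 − 31 = 113 left.
June 2023 has 30 days: 113 − 30 = 83 left.
July 2023 has 31 days: 83 − 31 = 52 left.
August 2023 has 31 days: 52 − 31 = 21 left.
21 days into September 2023 → September 21, 2023.
Subtracting 528 days from September 21, 2023:
Going back 21 days from September 21, 2023 reaches the end of the previous month; 528 − 21 = 507 left.
August 2023 has 31 days: 507 − 31 = 476 left.
July 2023 has 31 days: 476 − 31 = 445 left.
June 2023 has 30 days: 445 − 30 = 415 left.
May 2023 has 31 days: 415 − 31 = 384 left.
April 2023 has 30 days: 384 − 30 = 354 left.
March 2023 has 31 days: 354 − 31 = 323 left.
February 2023 has 28 days (2023 is not a leap year): 323 − 28 = 295 left.
January 2023 has 31 days: 295 − 31 = 264 left.
December 2022 has 31 days: 264 − 31 = 233 left.
November 2022 has 30 days: 233 − 30 = 203 left.
October 2022 has 31 days: 203 − 31 = 172 left.
September 2022 has 30 days: 172 − 30 = 142 left.
August 2022 has 31 days: 142 − 31 = 111 left.
July 2022 has 31 days: 111 − 31 = 80 left.
June 2022 has 30 days: 80 − 30 = 50 left.
May 2022 has 31 days: 50 − 31 = 19 left.
April 2022 has 30 days; 30 − 19 = 11 → April 11, 2022.
Counting forward 12 months from April 11, 2022:
month 4 + 12 = 16, which is month 4 of year 2023 → April 2023.
Day 11 is valid in April, giving April 11, 2023.
Counting back 9 months from April 11, 2023:
month 4 − 9 = -5, which is month 7 of year 2022 → July 2022.
Day 11 is valid in July, giving July 11, 2022.

July 11, 2022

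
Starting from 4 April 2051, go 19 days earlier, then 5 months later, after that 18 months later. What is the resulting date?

Counting back 19 days from April 4, 2051:
Going back 4 days from April 4, 2051 reaches the end of the previous month; 19 − 4 = 15 left.
March 2051 has 31 days; 31 − 15 = 16 → March 16, 2051.
Adding 5 months from March 16, 2051:
month 3 + 5 = 8 → August 2051.
Day 16 is valid in August, giving August 16, 2051.
Advancing 18 months from August 16, 2051:
month 8 + 18 = 26, which is month 2 of year 2053 → February 2053.
Day 16 is valid in February, giving February 16, 2053.

February 16, 2053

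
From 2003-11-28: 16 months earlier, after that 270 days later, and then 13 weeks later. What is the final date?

Subtracting 16 months from November 28, 2003:
month 11 − 16 = -5, which is month 7 of year 2002 → July 2002.
Day 28 is valid in July, giving July 28, 2002.
Adding 270 days from July 28, 2002:
July has 31 days, so 31 − 28 = 3 days remain after July 28, 2002; 270 − 3 = 267 left.
August 2002 has 31 days: 267 − 31 = 236 left.
September 2002 has 30 days: 236 − 30 = 206 left.
October 2002 has 31 days: 206 − 31 = 175 left.
November 2002 has 30 days: 175 − 30 = 145 left.
December 2002 has 31 days: 145 − 31 = 114 left.
January 2003 has 31 days: 114 − 31 = 83 left.
February 2003 has 28 days (2003 is not a leap year): 83 − 28 = 55 left.
March 2003 has 31 days: 55 − 31 = 24 left.
24 days into April 2003 → April 24, 2003.
Counting forward 13 weeks (= 91 days) from April 24, 2003:
April has 30 days, so 30 − 24 = 6 days remain after April 24, 2003; 91 − 6 = 85 left.
May 2003 has 31 days: 85 − 31 = 54 left.
June 2003 has 30 days: 54 − 30 = 24 left.
24 days into July 2003 → July 24, 2003.

July 24, 2003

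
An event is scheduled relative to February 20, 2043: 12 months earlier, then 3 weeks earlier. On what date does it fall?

January 30, 2042

Counting back 12 months from February 20, 2043:
month 2 − 12 = -10, which is month 2 of year 2042 → February 2042.
Day 20 is valid in February, giving February 20, 2042.
Counting back 3 weeks (= 21 days) from February 20, 2042:
Going back 20 days from February 20, 2042 reaches the end of the previous month; 21 − 20 = 1 left.
January 2042 has 31 days; 31 − 1 = 30 → January 30, 2042.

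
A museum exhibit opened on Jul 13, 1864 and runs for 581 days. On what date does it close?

Counting forward 581 days from July 13, 1864.
July has 31 days, so 31 − 13 = 18 days remain after July 13, 1864; 581 − 18 = 563 left.
August 1864 has 31 days: 563 − 31 = 532 left.
September 1864 has 30 days: 532 − 30 = 502 left.
October 1864 has 31 days: 502 − 31 = 471 left.
November 1864 has 30 days: 471 − 30 = 441 left.
December 1864 has 31 days: 441 − 31 = 410 left.
January 1865 has 31 days: 410 − 31 = 379 left.
February 1865 has 28 days (1865 is not a leap year): 379 − 28 = 351 left.
March 1865 has 31 days: 351 − 31 = 320 left.
April 1865 has 30 days: 320 − 30 = 290 left.
May 1865 has 31 days: 290 − 31 = 259 left.
June 1865 has 30 days: 259 − 30 = 229 left.
July 1865 has 31 days: 229 − 31 = 198 left.
August 1865 has 31 days: 198 − 31 = 167 left.
September 1865 has 30 days: 167 − 30 = 137 left.
October 1865 has 31 days: 137 − 31 = 106 left.
November 1865 has 30 days: 106 − 30 = 76 left.
December 1865 has 31 days: 76 − 31 = 45 left.
January 1866 has 31 days: 45 − 31 = 14 left.
14 days into February 1866 → February 14, 1866.

February 14, 1866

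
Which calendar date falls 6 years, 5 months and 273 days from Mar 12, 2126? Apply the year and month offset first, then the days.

May 12, 2133

Counting forward 6 years, 5 months and 273 days from March 12, 2126: first the month/year part, then the days.
+6 years → 2132; month 3 + 5 = 8 → August 2132.
Day 12 is valid in August, giving August 12, 2132.
Now add 273 days from August 12, 2132.
August has 31 days, so 31 − 12 = 19 days remain after August 12, 2132; 273 − 19 = 254 left.
September 2132 has 30 days: 254 − 30 = 224 left.
October 2132 has 31 days: 224 − 31 = 193 left.
November 2132 has 30 days: 193 − 30 = 163 left.
December 2132 has 31 days: 163 − 31 = 132 left.
January 2133 has 31 days: 132 − 31 = 101 left.
February 2133 has 28 days (2133 is not a leap year): 101 − 28 = 73 left.
March 2133 has 31 days: 73 − 31 = 42 left.
April 2133 has 30 days: 42 − 30 = 12 left.
12 days into May 2133 → May 12, 2133.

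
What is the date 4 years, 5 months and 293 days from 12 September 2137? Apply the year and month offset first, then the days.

December 2, 2142

Counting forward 4 years, 5 months and 293 days from September 12, 2137: first the month/year part, then the days.
+4 years → 2141; month 9 + 5 = 14, which is month 2 of year 2142 → February 2142.
Day 12 is valid in February, giving February 12, 2142.
Now add 293 days from February 12, 2142.
February has 28 days, so 28 − 12 = 16 days remain after February 12, 2142; 293 − 16 = 277 left.
March 2142 has 31 days: 277 − 31 = 246 left.
April 2142 has 30 days: 246 − 30 = 216 left.
May 2142 has 31 days: 216 − 31 = 185 left.
June 2142 has 30 days: 185 − 30 = 155 left.
July 2142 has 31 days: 155 − 31 = 124 left.
August 2142 has 31 days: 124 − 31 = 93 left.
September 2142 has 30 days: 93 − 30 = 63 left.
October 2142 has 31 days: 63 − 31 = 32 left.
November 2142 has 30 days: 32 − 30 = 2 left.
2 days into December 2142 → December 2, 2142.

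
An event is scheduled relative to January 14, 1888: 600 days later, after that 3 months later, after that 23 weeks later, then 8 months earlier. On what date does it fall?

Counting forward 600 days from January 14, 1888:
January has 31 days, so 31 − 14 = 17 days remain after January 14, 1888; 600 − 17 = 583 left.
February 1888 has 29 days (1888 is a leap year): 583 − 29 = 554 left.
March 1888 has 31 days: 554 − 31 = 523 left.
April 1888 has 30 days: 523 − 30 = 493 left.
May 1888 has 31 days: 493 − 31 = 462 left.
June 1888 has 30 days: 462 − 30 = 432 left.
July 1888 has 31 days: 432 − 31 = 401 left.
August 1888 has 31 days: 401 − 31 = 370 left.
September 1888 has 30 days: 370 − 30 = 340 left.
October 1888 has 31 days: 340 − 31 = 309 left.
November 1888 has 30 days: 309 − 30 = 279 left.
December 1888 has 31 days: 279 − 31 = 248 left.
January 1889 has 31 days: 248 − 31 = 217 left.
February 1889 has 28 days (1889 is not a leap year): 217 − 28 = 189 left.
March 1889 has 31 days: 189 − 31 = 158 left.
April 1889 has 30 days: 158 − 30 = 128 left.
May 1889 has 31 days: 128 − 31 = 97 left.
June 1889 has 30 days: 97 − 30 = 67 left.
July 1889 has 31 days: 67 − 31 = 36 left.
August 1889 has 31 days: 36 − 31 = 5 left.
5 days into September 1889 → September 5, 1889.
Adding 3 months from September 5, 1889:
month 9 + 3 = 12 → December 1889.
Day 5 is valid in December, giving December 5, 1889.
Adding 23 weeks (= 161 days) from December 5, 1889:
December has 31 days, so 31 − 5 = 26 days remain after December 5, 1889; 161 − 26 = 135 left.
January 1890 has 31 days: 135 − 31 = 104 left.
February 1890 has 28 days (1890 is not a leap year): 104 − 28 = 76 left.
March 1890 has 31 days: 76 − 31 = 45 left.
April 1890 has 30 days: 45 − 30 = 15 left.
15 days into May 1890 → May 15, 1890.
Subtracting 8 months from May 15, 1890:
month 5 − 8 = -3, which is month 9 of year 1889 → September 1889.
Day 15 is valid in September, giving September 15, 1889.

September 15, 1889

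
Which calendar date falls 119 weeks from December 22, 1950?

Counting forward 119 weeks = 833 days from December 22, 1950.
December has 31 days, so 31 − 22 = 9 days remain after December 22, 1950; 833 − 9 = 824 left.
January 1951 has 31 days: 824 − 31 = 793 left.
February 1951 has 28 days (1951 is not a leap year): 793 − 28 = 765 left.
March 1951 has 31 days: 765 − 31 = 734 left.
April 1951 has 30 days: 734 − 30 = 704 left.
May 1951 has 31 days: 704 − 31 = 673 left.
June 1951 has 30 days: 673 − 30 = 643 left.
July 1951 has 31 days: 643 − 31 = 612 left.
August 1951 has 31 days: 612 − 31 = 581 left.
September 1951 has 30 days: 581 − 30 = 551 left.
October 1951 has 31 days: 551 − 31 = 520 left.
November 1951 has 30 days: 520 − 30 = 490 left.
December 1951 has 31 days: 490 − 31 = 459 left.
January 1952 has 31 days: 459 − 31 = 428 left.
February 1952 has 29 days (1952 is a leap year): 428 − 29 = 399 left.
March 1952 has 31 days: 399 − 31 = 368 left.
April 1952 has 30 days: 368 − 30 = 338 left.
May 1952 has 31 days: 338 − 31 = 307 left.
June 1952 has 30 days: 307 − 30 = 277 left.
July 1952 has 31 days: 277 − 31 = 246 left.
August 1952 has 31 days: 246 − 31 = 215 left.
September 1952 has 30 days: 215 − 30 = 185 left.
October 1952 has 31 days: 185 − 31 = 154 left.
November 1952 has 30 days: 154 − 30 = 124 left.
December 1952 has 31 days: 124 − 31 = 93 left.
January 1953 has 31 days: 93 − 31 = 62 left.
February 1953 has 28 days (1953 is not a leap year): 62 − 28 = 34 left.
March 1953 has 31 days: 34 − 31 = 3 left.
3 days into April 1953 → April 3, 1953.

April 3, 1953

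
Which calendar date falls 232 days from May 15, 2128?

Counting forward 232 days from May 15, 2128.
May has 31 days, so 31 − 15 = 16 days remain after May 15, 2128; 232 − 16 = 216 left.
June 2128 has 30 days: 216 − 30 = 186 left.
July 2128 has 31 days: 186 − 31 = 155 left.
August 2128 has 31 days: 155 − 31 = 124 left.
September 2128 has 30 days: 124 − 30 = 94 left.
October 2128 has 31 days: 94 − 31 = 63 left.
November 2128 has 30 days: 63 − 30 = 33 left.
December 2128 has 31 days: 33 − 31 = 2 left.
2 days into January 2129 → January 2, 2129.

January 2, 2129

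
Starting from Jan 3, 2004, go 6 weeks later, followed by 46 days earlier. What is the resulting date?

December 30, 2003

Adding 6 weeks (= 42 days) from January 3, 2004:
January has 31 days, so 31 − 3 = 28 days remain after January 3, 2004; 42 − 28 = 14 left.
14 days into February 2004 → February 14, 2004.
Going back 46 days from February 14, 2004:
Going back 14 days from February 14, 2004 reaches the end of the previous month; 46 − 14 = 32 left.
January 2004 has 31 days: 32 − 31 = 1 left.
December 2003 has 31 days; 31 − 1 = 30 → December 30, 2003.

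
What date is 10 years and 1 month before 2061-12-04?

Counting back 10 years and 1 month from December 4, 2061.
-10 years → 2051; month 12 − 1 = 11 → November 2051.
Day 4 is valid in November, giving November 4, 2051.

November 4, 2051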